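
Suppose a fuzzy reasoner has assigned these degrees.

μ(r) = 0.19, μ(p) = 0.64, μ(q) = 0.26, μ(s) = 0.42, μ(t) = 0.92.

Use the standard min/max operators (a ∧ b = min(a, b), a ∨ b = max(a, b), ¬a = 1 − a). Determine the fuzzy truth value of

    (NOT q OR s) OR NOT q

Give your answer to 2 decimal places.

0.74

NOT q = 1 − 0.26 = 0.74
NOT q OR s = max(a, b) on (0.74, 0.42) = 0.74
NOT q = 1 − 0.26 = 0.74
(NOT q OR s) OR NOT q = max(a, b) on (0.74, 0.74) = 0.74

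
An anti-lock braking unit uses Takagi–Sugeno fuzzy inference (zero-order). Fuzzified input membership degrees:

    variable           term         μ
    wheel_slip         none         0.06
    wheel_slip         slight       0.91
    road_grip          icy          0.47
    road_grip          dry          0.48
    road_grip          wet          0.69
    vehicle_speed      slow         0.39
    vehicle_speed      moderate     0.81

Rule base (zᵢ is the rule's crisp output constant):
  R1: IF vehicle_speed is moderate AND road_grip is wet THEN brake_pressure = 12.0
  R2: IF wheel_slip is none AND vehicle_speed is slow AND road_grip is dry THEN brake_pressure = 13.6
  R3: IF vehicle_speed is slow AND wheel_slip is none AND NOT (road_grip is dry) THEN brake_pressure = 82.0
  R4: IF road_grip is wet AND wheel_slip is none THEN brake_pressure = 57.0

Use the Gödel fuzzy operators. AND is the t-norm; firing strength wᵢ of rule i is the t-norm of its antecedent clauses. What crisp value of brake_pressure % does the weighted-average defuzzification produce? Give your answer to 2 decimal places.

20.04

R1 (z=12.0): moderate=0.81, wet=0.69; AND[min(a, b)] → w = 0.69
R2 (z=13.6): none=0.06, slow=0.39, dry=0.48; AND[min(a, b)] → w = 0.06
R3 (z=82.0): slow=0.39, none=0.06, ¬dry=1−0.48=0.52; AND[min(a, b)] → w = 0.06
R4 (z=57.0): wet=0.69, none=0.06; AND[min(a, b)] → w = 0.06
Weighted average = (0.69·12.0 + 0.06·13.6 + 0.06·82.0 + 0.06·57.0) / (0.69 + 0.06 + 0.06 + 0.06)
  = 17.4360 / 0.8700 = 20.04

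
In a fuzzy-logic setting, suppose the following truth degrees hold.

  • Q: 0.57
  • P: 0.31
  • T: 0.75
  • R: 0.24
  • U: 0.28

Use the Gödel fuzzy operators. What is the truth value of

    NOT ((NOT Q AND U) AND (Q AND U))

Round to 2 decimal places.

0.72

NOT Q = 1 − 0.57 = 0.43
NOT Q AND U = min(a, b) on (0.43, 0.28) = 0.28
Q AND U = min(a, b) on (0.57, 0.28) = 0.28
(NOT Q AND U) AND (Q AND U) = min(a, b) on (0.28, 0.28) = 0.28
NOT ((NOT Q AND U) AND (Q AND U)) = 1 − 0.28 = 0.72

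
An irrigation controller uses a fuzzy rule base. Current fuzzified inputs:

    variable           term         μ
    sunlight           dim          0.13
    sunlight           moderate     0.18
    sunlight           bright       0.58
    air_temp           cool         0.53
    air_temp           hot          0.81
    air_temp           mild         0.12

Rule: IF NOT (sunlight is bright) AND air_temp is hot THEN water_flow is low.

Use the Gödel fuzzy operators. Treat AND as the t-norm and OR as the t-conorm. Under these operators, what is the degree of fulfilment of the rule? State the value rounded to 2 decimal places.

0.42

firing strength: ¬bright=1−0.58=0.42, hot=0.81; AND[min(a, b)] → w = 0.42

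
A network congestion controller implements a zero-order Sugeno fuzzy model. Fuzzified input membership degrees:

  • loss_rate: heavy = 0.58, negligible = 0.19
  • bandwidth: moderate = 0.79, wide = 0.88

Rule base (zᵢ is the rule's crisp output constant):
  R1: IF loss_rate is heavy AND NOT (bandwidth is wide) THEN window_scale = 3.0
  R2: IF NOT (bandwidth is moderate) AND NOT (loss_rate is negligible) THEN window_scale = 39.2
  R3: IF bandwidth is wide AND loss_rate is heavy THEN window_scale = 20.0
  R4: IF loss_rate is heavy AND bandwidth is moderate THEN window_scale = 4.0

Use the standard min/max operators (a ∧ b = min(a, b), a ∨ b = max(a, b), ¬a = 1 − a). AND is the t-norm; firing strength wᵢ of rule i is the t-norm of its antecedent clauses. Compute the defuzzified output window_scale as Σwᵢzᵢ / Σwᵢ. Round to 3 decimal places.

R1 (z=3.0): heavy=0.58, ¬wide=1−0.88=0.12; AND[min(a, b)] → w = 0.12
R2 (z=39.2): ¬moderate=1−0.79=0.21, ¬negligible=1−0.19=0.81; AND[min(a, b)] → w = 0.21
R3 (z=20.0): wide=0.88, heavy=0.58; AND[min(a, b)] → w = 0.58
R4 (z=4.0): heavy=0.58, moderate=0.79; AND[min(a, b)] → w = 0.58
Weighted average = (0.12·3.0 + 0.21·39.2 + 0.58·20.0 + 0.58·4.0) / (0.12 + 0.21 + 0.58 + 0.58)
  = 22.5120 / 1.4900 = 15.109

15.109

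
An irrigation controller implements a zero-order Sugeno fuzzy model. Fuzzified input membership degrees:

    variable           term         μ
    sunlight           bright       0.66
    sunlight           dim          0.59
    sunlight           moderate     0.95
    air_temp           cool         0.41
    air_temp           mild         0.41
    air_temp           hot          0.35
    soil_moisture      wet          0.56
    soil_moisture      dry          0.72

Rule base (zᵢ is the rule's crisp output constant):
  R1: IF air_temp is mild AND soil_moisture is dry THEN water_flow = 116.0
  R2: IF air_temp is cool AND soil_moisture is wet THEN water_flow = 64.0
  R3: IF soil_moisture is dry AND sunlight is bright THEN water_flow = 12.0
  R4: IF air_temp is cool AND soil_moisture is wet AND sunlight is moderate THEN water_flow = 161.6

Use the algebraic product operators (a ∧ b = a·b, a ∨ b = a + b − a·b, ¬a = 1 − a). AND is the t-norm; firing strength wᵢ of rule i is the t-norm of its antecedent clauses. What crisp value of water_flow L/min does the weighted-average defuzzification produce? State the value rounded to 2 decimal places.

R1 (z=116.0): mild=0.41, dry=0.72; AND[a·b] → w = 0.2952
R2 (z=64.0): cool=0.41, wet=0.56; AND[a·b] → w = 0.2296
R3 (z=12.0): dry=0.72, bright=0.66; AND[a·b] → w = 0.4752
R4 (z=161.6): cool=0.41, wet=0.56, moderate=0.95; AND[a·b] → w = 0.2181
Weighted average = (0.2952·116.0 + 0.2296·64.0 + 0.4752·12.0 + 0.2181·161.6) / (0.2952 + 0.2296 + 0.4752 + 0.2181)
  = 89.8882 / 1.2181 = 73.79

73.79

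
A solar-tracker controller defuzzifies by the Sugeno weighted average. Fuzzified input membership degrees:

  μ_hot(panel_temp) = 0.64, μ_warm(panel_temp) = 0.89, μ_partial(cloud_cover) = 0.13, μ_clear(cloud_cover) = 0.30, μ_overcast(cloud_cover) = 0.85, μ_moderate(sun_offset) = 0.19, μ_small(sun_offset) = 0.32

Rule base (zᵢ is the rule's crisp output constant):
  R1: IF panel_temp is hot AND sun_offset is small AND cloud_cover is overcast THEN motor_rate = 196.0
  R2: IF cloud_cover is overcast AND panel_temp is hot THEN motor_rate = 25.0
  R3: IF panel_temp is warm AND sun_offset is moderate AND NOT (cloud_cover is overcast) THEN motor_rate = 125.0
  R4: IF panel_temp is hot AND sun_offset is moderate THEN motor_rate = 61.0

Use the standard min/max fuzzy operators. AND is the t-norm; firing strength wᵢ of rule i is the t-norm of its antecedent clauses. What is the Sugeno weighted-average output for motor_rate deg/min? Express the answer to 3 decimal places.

83.892

R1 (z=196.0): hot=0.64, small=0.32, overcast=0.85; AND[min(a, b)] → w = 0.32
R2 (z=25.0): overcast=0.85, hot=0.64; AND[min(a, b)] → w = 0.64
R3 (z=125.0): warm=0.89, moderate=0.19, ¬overcast=1−0.85=0.15; AND[min(a, b)] → w = 0.15
R4 (z=61.0): hot=0.64, moderate=0.19; AND[min(a, b)] → w = 0.19
Weighted average = (0.32·196.0 + 0.64·25.0 + 0.15·125.0 + 0.19·61.0) / (0.32 + 0.64 + 0.15 + 0.19)
  = 109.0600 / 1.3000 = 83.892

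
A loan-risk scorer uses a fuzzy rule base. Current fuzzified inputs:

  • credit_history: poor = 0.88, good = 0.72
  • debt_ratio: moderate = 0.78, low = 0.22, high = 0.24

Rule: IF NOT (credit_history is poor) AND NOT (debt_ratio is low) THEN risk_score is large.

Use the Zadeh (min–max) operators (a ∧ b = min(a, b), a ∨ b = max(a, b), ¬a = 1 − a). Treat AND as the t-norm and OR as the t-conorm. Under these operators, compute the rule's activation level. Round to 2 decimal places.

0.12

firing strength: ¬poor=1−0.88=0.12, ¬low=1−0.22=0.78; AND[min(a, b)] → w = 0.12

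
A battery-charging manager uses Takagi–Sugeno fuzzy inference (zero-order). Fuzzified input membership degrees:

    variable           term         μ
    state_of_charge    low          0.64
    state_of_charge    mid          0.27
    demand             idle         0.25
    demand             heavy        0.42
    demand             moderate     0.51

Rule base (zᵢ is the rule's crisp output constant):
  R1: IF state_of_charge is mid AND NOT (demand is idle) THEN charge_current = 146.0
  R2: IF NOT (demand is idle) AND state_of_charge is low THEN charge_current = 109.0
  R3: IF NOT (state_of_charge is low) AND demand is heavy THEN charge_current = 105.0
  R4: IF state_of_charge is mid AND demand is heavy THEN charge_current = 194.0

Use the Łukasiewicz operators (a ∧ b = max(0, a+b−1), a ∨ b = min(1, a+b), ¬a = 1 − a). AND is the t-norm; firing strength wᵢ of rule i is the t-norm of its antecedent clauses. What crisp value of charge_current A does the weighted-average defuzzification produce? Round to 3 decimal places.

110.805

R1 (z=146.0): mid=0.27, ¬idle=1−0.25=0.75; AND[max(0, a+b−1)] → w = 0.02
R2 (z=109.0): ¬idle=1−0.25=0.75, low=0.64; AND[max(0, a+b−1)] → w = 0.39
R3 (z=105.0): ¬low=1−0.64=0.36, heavy=0.42; AND[max(0, a+b−1)] → w = 0.00
R4 (z=194.0): mid=0.27, heavy=0.42; AND[max(0, a+b−1)] → w = 0.00
Weighted average = (0.02·146.0 + 0.39·109.0 + 0.00·105.0 + 0.00·194.0) / (0.02 + 0.39 + 0.00 + 0.00)
  = 45.4300 / 0.4100 = 110.805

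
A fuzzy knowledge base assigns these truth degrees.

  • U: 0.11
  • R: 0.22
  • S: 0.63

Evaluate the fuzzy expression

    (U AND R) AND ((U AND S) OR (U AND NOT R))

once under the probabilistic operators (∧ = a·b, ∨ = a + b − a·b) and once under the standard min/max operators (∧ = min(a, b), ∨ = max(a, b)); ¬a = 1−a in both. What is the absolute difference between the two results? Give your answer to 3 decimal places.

0.106

Under probabilistic:
  U AND R = a·b on (0.1100, 0.2200) = 0.0242
  U AND S = a·b on (0.1100, 0.6300) = 0.0693
  NOT R = 1 − 0.2200 = 0.7800
  U AND NOT R = a·b on (0.1100, 0.7800) = 0.0858
  (U AND S) OR (U AND NOT R) = a + b − a·b on (0.0693, 0.0858) = 0.1492
  (U AND R) AND ((U AND S) OR (U AND NOT R)) = a·b on (0.0242, 0.1492) = 0.0036
  → value = 0.0036
Under standard min/max:
  U AND R = min(a, b) on (0.11, 0.22) = 0.11
  U AND S = min(a, b) on (0.11, 0.63) = 0.11
  NOT R = 1 − 0.22 = 0.78
  U AND NOT R = min(a, b) on (0.11, 0.78) = 0.11
  (U AND S) OR (U AND NOT R) = max(a, b) on (0.11, 0.11) = 0.11
  (U AND R) AND ((U AND S) OR (U AND NOT R)) = min(a, b) on (0.11, 0.11) = 0.11
  → value = 0.1100
|0.0036 − 0.1100| = 0.106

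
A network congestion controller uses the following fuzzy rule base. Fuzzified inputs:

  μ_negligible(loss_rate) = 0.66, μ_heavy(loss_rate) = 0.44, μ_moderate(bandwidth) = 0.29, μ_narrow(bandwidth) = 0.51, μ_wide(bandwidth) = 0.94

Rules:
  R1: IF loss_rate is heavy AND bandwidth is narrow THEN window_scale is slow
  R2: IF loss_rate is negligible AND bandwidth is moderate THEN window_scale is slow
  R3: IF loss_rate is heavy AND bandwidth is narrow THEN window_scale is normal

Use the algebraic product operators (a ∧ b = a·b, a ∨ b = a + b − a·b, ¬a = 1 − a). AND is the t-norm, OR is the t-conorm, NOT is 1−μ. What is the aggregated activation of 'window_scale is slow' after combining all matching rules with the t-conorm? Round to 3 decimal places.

R1: heavy=0.44, narrow=0.51; AND[a·b] → w = 0.2244
R2: negligible=0.66, moderate=0.29; AND[a·b] → w = 0.1914
R3: heavy=0.44, narrow=0.51; AND[a·b] → w = 0.2244
Rules with consequent 'slow': {R1, R2} → strengths 0.2244, 0.1914
Aggregate via t-conorm [a + b − a·b]: 0.3728

0.373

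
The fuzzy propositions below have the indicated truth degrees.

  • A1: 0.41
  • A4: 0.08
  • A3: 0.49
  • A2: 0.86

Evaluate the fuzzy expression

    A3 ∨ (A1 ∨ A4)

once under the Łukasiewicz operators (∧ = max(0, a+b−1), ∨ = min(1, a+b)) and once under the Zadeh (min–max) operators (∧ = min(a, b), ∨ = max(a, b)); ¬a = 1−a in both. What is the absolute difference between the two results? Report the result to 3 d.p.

Under Łukasiewicz:
  A1 ∨ A4 = min(1, a+b) on (0.41, 0.08) = 0.49
  A3 ∨ (A1 ∨ A4) = min(1, a+b) on (0.49, 0.49) = 0.98
  → value = 0.9800
Under Zadeh (min–max):
  A1 ∨ A4 = max(a, b) on (0.41, 0.08) = 0.41
  A3 ∨ (A1 ∨ A4) = max(a, b) on (0.49, 0.41) = 0.49
  → value = 0.4900
|0.9800 − 0.4900| = 0.490

0.490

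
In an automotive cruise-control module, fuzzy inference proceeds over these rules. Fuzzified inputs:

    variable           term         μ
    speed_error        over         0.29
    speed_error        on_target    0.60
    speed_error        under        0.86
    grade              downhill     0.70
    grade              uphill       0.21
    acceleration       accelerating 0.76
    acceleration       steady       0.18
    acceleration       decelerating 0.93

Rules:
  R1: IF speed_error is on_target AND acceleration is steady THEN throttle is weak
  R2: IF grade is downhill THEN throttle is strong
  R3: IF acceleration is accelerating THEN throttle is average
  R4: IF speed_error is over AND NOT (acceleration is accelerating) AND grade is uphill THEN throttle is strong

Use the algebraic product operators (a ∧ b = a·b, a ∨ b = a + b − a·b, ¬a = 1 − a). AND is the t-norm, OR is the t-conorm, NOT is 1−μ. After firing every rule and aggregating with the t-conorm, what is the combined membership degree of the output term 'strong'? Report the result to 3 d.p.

R1: on_target=0.60, steady=0.18; AND[a·b] → w = 0.1080
R2: downhill=0.70 → w = 0.7000
R3: accelerating=0.76 → w = 0.7600
R4: over=0.29, ¬accelerating=1−0.76=0.24, uphill=0.21; AND[a·b] → w = 0.0146
Rules with consequent 'strong': {R2, R4} → strengths 0.7000, 0.0146
Aggregate via t-conorm [a + b − a·b]: 0.7044

0.704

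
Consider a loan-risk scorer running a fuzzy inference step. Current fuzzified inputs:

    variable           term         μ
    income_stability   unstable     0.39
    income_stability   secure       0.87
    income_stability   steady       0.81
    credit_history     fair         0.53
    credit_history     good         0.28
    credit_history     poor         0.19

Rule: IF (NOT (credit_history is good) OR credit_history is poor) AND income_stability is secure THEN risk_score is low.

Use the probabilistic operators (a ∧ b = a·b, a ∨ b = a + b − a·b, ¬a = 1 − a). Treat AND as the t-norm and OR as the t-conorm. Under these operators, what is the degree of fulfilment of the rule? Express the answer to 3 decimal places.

firing strength: (¬good=1−0.28=0.72 OR poor=0.19) = 0.7732; AND[a·b] with secure=0.87 → w = 0.6727

0.673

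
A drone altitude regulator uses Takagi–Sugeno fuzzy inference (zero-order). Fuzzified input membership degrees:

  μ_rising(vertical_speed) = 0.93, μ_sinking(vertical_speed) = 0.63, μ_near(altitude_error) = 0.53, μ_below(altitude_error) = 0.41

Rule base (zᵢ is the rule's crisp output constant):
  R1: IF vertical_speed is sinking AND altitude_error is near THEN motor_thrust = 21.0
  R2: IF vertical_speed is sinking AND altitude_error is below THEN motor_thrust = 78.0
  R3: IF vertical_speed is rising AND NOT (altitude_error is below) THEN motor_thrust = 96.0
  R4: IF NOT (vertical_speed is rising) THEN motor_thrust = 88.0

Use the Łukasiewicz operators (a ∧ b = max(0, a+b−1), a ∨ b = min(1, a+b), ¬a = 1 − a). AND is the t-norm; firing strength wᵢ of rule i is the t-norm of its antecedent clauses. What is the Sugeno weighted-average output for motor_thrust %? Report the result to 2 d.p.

79.19

R1 (z=21.0): sinking=0.63, near=0.53; AND[max(0, a+b−1)] → w = 0.16
R2 (z=78.0): sinking=0.63, below=0.41; AND[max(0, a+b−1)] → w = 0.04
R3 (z=96.0): rising=0.93, ¬below=1−0.41=0.59; AND[max(0, a+b−1)] → w = 0.52
R4 (z=88.0): ¬rising=1−0.93=0.07 → w = 0.07
Weighted average = (0.16·21.0 + 0.04·78.0 + 0.52·96.0 + 0.07·88.0) / (0.16 + 0.04 + 0.52 + 0.07)
  = 62.5600 / 0.7900 = 79.19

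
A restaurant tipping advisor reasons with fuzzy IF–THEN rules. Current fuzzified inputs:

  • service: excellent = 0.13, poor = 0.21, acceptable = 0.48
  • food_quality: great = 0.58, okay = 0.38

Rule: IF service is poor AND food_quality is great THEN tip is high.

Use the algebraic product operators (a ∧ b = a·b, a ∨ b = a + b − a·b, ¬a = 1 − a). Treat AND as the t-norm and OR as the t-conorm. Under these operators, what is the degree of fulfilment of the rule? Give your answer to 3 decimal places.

0.122

firing strength: poor=0.21, great=0.58; AND[a·b] → w = 0.1218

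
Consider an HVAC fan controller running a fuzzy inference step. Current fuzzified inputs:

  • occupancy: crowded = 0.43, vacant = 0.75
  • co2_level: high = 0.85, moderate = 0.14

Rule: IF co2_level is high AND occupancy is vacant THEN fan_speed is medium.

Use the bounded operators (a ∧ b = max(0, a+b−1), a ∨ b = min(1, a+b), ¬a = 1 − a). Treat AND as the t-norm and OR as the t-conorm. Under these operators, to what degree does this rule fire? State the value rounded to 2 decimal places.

firing strength: high=0.85, vacant=0.75; AND[max(0, a+b−1)] → w = 0.60

0.60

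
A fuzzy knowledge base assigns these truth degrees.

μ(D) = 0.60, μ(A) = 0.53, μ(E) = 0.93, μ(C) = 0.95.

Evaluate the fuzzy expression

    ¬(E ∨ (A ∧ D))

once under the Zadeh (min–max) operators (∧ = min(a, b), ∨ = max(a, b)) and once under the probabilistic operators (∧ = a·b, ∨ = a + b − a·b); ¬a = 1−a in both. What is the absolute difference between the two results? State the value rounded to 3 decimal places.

Under Zadeh (min–max):
  A ∧ D = min(a, b) on (0.53, 0.60) = 0.53
  E ∨ (A ∧ D) = max(a, b) on (0.93, 0.53) = 0.93
  ¬(E ∨ (A ∧ D)) = 1 − 0.93 = 0.07
  → value = 0.0700
Under probabilistic:
  A ∧ D = a·b on (0.5300, 0.6000) = 0.3180
  E ∨ (A ∧ D) = a + b − a·b on (0.9300, 0.3180) = 0.9523
  ¬(E ∨ (A ∧ D)) = 1 − 0.9523 = 0.0477
  → value = 0.0477
|0.0700 − 0.0477| = 0.022

0.022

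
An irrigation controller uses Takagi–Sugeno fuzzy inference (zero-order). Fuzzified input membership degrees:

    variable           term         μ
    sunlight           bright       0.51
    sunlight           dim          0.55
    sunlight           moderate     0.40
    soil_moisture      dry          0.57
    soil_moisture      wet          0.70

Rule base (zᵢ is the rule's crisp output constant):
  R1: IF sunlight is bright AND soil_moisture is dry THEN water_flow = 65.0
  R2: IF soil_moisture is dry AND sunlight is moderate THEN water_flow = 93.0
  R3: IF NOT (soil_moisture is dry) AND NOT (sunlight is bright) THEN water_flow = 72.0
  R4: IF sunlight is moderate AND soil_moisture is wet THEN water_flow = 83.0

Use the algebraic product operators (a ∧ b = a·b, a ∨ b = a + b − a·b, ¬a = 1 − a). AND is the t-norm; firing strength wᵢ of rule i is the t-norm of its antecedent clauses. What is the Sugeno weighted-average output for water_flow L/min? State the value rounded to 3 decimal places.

77.779

R1 (z=65.0): bright=0.51, dry=0.57; AND[a·b] → w = 0.2907
R2 (z=93.0): dry=0.57, moderate=0.40; AND[a·b] → w = 0.2280
R3 (z=72.0): ¬dry=1−0.57=0.43, ¬bright=1−0.51=0.49; AND[a·b] → w = 0.2107
R4 (z=83.0): moderate=0.40, wet=0.70; AND[a·b] → w = 0.2800
Weighted average = (0.2907·65.0 + 0.2280·93.0 + 0.2107·72.0 + 0.2800·83.0) / (0.2907 + 0.2280 + 0.2107 + 0.2800)
  = 78.5099 / 1.0094 = 77.779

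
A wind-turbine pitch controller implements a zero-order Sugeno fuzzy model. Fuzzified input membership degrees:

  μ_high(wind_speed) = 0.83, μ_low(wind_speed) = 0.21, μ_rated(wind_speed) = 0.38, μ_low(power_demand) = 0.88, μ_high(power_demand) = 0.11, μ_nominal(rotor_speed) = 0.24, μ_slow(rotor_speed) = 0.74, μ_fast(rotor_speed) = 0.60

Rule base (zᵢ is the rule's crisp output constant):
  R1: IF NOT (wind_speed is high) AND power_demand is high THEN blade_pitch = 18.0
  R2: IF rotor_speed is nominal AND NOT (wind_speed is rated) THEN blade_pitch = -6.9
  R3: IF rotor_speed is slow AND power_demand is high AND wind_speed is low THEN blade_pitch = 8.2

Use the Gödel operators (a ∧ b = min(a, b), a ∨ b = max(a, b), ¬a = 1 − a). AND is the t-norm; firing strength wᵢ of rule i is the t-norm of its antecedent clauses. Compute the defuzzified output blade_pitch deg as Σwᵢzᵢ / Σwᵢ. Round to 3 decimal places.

R1 (z=18.0): ¬high=1−0.83=0.17, high=0.11; AND[min(a, b)] → w = 0.11
R2 (z=-6.9): nominal=0.24, ¬rated=1−0.38=0.62; AND[min(a, b)] → w = 0.24
R3 (z=8.2): slow=0.74, high=0.11, low=0.21; AND[min(a, b)] → w = 0.11
Weighted average = (0.11·18.0 + 0.24·-6.9 + 0.11·8.2) / (0.11 + 0.24 + 0.11)
  = 1.2260 / 0.4600 = 2.665

2.665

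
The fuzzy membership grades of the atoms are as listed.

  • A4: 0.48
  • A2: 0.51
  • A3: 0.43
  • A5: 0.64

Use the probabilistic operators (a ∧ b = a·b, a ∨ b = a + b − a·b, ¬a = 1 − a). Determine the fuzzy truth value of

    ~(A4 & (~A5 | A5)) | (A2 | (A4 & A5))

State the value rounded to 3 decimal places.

~A5 = 1 − 0.6400 = 0.3600
~A5 | A5 = a + b − a·b on (0.3600, 0.6400) = 0.7696
A4 & (~A5 | A5) = a·b on (0.4800, 0.7696) = 0.3694
~(A4 & (~A5 | A5)) = 1 − 0.3694 = 0.6306
A4 & A5 = a·b on (0.4800, 0.6400) = 0.3072
A2 | (A4 & A5) = a + b − a·b on (0.5100, 0.3072) = 0.6605
~(A4 & (~A5 | A5)) | (A2 | (A4 & A5)) = a + b − a·b on (0.6306, 0.6605) = 0.8746

0.875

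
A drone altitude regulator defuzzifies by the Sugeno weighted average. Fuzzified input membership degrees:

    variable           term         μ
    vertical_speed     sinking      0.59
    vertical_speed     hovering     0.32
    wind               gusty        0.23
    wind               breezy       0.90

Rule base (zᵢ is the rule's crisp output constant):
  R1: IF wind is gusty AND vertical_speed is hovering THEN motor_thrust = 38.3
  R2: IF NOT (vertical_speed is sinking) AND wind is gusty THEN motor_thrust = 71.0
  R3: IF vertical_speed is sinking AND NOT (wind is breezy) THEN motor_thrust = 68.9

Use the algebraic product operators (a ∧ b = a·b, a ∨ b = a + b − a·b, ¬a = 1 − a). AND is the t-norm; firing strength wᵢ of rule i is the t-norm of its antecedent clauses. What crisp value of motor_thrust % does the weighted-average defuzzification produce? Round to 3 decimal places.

R1 (z=38.3): gusty=0.23, hovering=0.32; AND[a·b] → w = 0.0736
R2 (z=71.0): ¬sinking=1−0.59=0.41, gusty=0.23; AND[a·b] → w = 0.0943
R3 (z=68.9): sinking=0.59, ¬breezy=1−0.90=0.10; AND[a·b] → w = 0.0590
Weighted average = (0.0736·38.3 + 0.0943·71.0 + 0.0590·68.9) / (0.0736 + 0.0943 + 0.0590)
  = 13.5793 / 0.2269 = 59.847

59.847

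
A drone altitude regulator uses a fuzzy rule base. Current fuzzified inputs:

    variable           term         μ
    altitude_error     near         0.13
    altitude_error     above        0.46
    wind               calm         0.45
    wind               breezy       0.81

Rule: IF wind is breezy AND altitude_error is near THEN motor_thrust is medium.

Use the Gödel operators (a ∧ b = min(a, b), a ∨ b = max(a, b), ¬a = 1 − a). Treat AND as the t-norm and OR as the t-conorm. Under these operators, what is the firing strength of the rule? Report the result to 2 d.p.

0.13

firing strength: breezy=0.81, near=0.13; AND[min(a, b)] → w = 0.13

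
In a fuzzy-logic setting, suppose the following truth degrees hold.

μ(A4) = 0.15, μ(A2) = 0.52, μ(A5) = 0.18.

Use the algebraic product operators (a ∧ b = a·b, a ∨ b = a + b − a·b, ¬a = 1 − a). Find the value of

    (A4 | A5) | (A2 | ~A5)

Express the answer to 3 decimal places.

0.940

A4 | A5 = a + b − a·b on (0.1500, 0.1800) = 0.3030
~A5 = 1 − 0.1800 = 0.8200
A2 | ~A5 = a + b − a·b on (0.5200, 0.8200) = 0.9136
(A4 | A5) | (A2 | ~A5) = a + b − a·b on (0.3030, 0.9136) = 0.9398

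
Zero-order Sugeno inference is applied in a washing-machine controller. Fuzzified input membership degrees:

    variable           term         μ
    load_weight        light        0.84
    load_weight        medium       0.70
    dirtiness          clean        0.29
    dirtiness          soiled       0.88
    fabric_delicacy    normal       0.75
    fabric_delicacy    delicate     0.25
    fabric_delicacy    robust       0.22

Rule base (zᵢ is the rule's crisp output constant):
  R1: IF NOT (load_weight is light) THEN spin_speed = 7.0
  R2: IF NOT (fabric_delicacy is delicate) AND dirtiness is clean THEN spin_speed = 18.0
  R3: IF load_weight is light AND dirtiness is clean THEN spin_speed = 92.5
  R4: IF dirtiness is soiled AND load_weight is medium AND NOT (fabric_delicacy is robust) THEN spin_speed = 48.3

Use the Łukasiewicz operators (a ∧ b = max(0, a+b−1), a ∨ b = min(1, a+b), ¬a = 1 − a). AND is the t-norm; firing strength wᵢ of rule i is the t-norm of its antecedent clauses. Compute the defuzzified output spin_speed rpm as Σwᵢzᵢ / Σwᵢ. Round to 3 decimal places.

R1 (z=7.0): ¬light=1−0.84=0.16 → w = 0.16
R2 (z=18.0): ¬delicate=1−0.25=0.75, clean=0.29; AND[max(0, a+b−1)] → w = 0.04
R3 (z=92.5): light=0.84, clean=0.29; AND[max(0, a+b−1)] → w = 0.13
R4 (z=48.3): soiled=0.88, medium=0.70, ¬robust=1−0.22=0.78; AND[max(0, a+b−1)] → w = 0.36
Weighted average = (0.16·7.0 + 0.04·18.0 + 0.13·92.5 + 0.36·48.3) / (0.16 + 0.04 + 0.13 + 0.36)
  = 31.2530 / 0.6900 = 45.294

45.294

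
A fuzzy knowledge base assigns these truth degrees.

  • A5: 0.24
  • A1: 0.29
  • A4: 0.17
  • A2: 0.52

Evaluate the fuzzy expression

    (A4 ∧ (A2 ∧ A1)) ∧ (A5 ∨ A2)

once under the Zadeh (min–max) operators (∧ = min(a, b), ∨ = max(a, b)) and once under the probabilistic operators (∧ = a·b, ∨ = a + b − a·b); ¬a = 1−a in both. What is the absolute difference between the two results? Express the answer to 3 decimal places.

Under Zadeh (min–max):
  A2 ∧ A1 = min(a, b) on (0.52, 0.29) = 0.29
  A4 ∧ (A2 ∧ A1) = min(a, b) on (0.17, 0.29) = 0.17
  A5 ∨ A2 = max(a, b) on (0.24, 0.52) = 0.52
  (A4 ∧ (A2 ∧ A1)) ∧ (A5 ∨ A2) = min(a, b) on (0.17, 0.52) = 0.17
  → value = 0.1700
Under probabilistic:
  A2 ∧ A1 = a·b on (0.5200, 0.2900) = 0.1508
  A4 ∧ (A2 ∧ A1) = a·b on (0.1700, 0.1508) = 0.0256
  A5 ∨ A2 = a + b − a·b on (0.2400, 0.5200) = 0.6352
  (A4 ∧ (A2 ∧ A1)) ∧ (A5 ∨ A2) = a·b on (0.0256, 0.6352) = 0.0163
  → value = 0.0163
|0.1700 − 0.0163| = 0.154

0.154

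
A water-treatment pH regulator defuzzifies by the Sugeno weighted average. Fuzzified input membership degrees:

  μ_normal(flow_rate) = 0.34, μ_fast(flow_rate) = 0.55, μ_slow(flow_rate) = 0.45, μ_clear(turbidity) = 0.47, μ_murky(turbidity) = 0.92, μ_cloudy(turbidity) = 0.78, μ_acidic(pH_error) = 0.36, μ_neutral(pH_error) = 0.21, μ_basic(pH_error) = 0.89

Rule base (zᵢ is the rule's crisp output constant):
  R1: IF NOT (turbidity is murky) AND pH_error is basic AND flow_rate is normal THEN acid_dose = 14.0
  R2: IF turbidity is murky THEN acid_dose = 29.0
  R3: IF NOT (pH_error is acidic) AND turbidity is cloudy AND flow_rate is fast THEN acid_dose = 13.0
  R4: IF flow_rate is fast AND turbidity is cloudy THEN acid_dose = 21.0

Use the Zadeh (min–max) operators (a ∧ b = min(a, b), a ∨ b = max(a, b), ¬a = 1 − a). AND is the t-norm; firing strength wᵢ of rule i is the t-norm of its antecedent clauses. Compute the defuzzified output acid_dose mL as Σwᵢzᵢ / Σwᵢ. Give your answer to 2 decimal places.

22.14

R1 (z=14.0): ¬murky=1−0.92=0.08, basic=0.89, normal=0.34; AND[min(a, b)] → w = 0.08
R2 (z=29.0): murky=0.92 → w = 0.92
R3 (z=13.0): ¬acidic=1−0.36=0.64, cloudy=0.78, fast=0.55; AND[min(a, b)] → w = 0.55
R4 (z=21.0): fast=0.55, cloudy=0.78; AND[min(a, b)] → w = 0.55
Weighted average = (0.08·14.0 + 0.92·29.0 + 0.55·13.0 + 0.55·21.0) / (0.08 + 0.92 + 0.55 + 0.55)
  = 46.5000 / 2.1000 = 22.14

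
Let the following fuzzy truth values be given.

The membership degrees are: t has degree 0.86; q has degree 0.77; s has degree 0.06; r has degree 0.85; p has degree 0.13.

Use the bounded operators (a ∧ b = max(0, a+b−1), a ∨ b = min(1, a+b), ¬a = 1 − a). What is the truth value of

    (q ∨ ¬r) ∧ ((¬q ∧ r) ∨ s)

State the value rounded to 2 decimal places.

¬r = 1 − 0.85 = 0.15
q ∨ ¬r = min(1, a+b) on (0.77, 0.15) = 0.92
¬q = 1 − 0.77 = 0.23
¬q ∧ r = max(0, a+b−1) on (0.23, 0.85) = 0.08
(¬q ∧ r) ∨ s = min(1, a+b) on (0.08, 0.06) = 0.14
(q ∨ ¬r) ∧ ((¬q ∧ r) ∨ s) = max(0, a+b−1) on (0.92, 0.14) = 0.06

0.06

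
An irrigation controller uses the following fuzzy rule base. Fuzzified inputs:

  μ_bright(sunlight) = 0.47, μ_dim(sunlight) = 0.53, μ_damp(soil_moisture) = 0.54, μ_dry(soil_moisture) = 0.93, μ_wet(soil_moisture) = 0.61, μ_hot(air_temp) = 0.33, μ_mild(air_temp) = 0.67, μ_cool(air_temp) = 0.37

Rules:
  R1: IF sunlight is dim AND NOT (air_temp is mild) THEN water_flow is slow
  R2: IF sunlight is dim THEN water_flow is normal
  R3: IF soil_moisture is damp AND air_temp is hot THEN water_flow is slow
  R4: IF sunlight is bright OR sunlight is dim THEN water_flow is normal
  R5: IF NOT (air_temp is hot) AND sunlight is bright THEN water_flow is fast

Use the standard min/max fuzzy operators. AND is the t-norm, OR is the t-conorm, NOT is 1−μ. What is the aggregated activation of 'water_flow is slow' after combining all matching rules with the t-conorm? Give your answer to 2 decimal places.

0.33

R1: dim=0.53, ¬mild=1−0.67=0.33; AND[min(a, b)] → w = 0.33
R2: dim=0.53 → w = 0.53
R3: damp=0.54, hot=0.33; AND[min(a, b)] → w = 0.33
R4: bright=0.47, dim=0.53; OR[max(a, b)] → w = 0.53
R5: ¬hot=1−0.33=0.67, bright=0.47; AND[min(a, b)] → w = 0.47
Rules with consequent 'slow': {R1, R3} → strengths 0.33, 0.33
Aggregate via t-conorm [max(a, b)]: 0.33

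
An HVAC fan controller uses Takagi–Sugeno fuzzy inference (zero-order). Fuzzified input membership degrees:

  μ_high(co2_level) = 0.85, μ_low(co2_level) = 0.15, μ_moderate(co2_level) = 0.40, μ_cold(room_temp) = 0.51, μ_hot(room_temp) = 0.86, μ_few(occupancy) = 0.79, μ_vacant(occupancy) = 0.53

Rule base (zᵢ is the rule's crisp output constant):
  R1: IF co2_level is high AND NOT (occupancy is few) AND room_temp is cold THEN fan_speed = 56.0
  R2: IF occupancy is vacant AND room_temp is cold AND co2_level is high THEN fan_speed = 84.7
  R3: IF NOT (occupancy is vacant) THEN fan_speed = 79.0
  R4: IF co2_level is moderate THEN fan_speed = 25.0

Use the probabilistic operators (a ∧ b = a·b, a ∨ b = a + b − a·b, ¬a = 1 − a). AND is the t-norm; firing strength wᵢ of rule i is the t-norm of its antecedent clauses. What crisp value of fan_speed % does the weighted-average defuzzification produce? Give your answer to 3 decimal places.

R1 (z=56.0): high=0.85, ¬few=1−0.79=0.21, cold=0.51; AND[a·b] → w = 0.0910
R2 (z=84.7): vacant=0.53, cold=0.51, high=0.85; AND[a·b] → w = 0.2298
R3 (z=79.0): ¬vacant=1−0.53=0.47 → w = 0.4700
R4 (z=25.0): moderate=0.40 → w = 0.4000
Weighted average = (0.0910·56.0 + 0.2298·84.7 + 0.4700·79.0 + 0.4000·25.0) / (0.0910 + 0.2298 + 0.4700 + 0.4000)
  = 71.6882 / 1.1908 = 60.202

60.202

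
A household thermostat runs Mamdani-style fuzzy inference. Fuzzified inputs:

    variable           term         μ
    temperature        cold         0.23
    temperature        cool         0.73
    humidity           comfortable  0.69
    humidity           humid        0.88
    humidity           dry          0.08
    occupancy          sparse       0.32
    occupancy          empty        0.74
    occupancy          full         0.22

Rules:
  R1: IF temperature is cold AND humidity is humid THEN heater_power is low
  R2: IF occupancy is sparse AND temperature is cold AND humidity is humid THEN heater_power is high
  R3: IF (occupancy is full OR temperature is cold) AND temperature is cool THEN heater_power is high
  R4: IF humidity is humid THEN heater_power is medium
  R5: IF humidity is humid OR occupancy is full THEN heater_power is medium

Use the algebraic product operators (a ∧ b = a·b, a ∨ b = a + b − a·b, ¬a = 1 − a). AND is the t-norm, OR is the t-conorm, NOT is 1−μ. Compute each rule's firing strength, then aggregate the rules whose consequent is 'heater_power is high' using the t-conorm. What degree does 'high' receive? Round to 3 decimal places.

0.337

R1: cold=0.23, humid=0.88; AND[a·b] → w = 0.2024
R2: sparse=0.32, cold=0.23, humid=0.88; AND[a·b] → w = 0.0648
R3: (full=0.22 OR cold=0.23) = 0.3994; AND[a·b] with cool=0.73 → w = 0.2916
R4: humid=0.88 → w = 0.8800
R5: humid=0.88, full=0.22; OR[a + b − a·b] → w = 0.9064
Rules with consequent 'high': {R2, R3} → strengths 0.0648, 0.2916
Aggregate via t-conorm [a + b − a·b]: 0.3374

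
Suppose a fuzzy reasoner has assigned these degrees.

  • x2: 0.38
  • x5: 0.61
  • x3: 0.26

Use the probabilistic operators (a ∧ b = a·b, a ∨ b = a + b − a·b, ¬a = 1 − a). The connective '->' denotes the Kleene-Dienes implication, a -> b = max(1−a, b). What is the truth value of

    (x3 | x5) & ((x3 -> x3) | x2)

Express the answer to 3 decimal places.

x3 | x5 = a + b − a·b on (0.2600, 0.6100) = 0.7114
x3 -> x3  [Kleene-Dienes: max(1−a, b)] with a=0.2600, b=0.2600 → 0.7400
(x3 -> x3) | x2 = a + b − a·b on (0.7400, 0.3800) = 0.8388
(x3 | x5) & ((x3 -> x3) | x2) = a·b on (0.7114, 0.8388) = 0.5967

0.597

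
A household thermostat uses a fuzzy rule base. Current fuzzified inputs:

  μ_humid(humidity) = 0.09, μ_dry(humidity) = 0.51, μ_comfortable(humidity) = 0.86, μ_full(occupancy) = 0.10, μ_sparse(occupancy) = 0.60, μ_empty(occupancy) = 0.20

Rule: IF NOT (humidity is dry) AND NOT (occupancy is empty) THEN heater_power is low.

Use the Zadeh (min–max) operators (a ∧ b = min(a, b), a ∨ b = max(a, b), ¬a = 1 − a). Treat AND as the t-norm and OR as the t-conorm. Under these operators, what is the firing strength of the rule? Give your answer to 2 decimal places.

firing strength: ¬dry=1−0.51=0.49, ¬empty=1−0.20=0.80; AND[min(a, b)] → w = 0.49

0.49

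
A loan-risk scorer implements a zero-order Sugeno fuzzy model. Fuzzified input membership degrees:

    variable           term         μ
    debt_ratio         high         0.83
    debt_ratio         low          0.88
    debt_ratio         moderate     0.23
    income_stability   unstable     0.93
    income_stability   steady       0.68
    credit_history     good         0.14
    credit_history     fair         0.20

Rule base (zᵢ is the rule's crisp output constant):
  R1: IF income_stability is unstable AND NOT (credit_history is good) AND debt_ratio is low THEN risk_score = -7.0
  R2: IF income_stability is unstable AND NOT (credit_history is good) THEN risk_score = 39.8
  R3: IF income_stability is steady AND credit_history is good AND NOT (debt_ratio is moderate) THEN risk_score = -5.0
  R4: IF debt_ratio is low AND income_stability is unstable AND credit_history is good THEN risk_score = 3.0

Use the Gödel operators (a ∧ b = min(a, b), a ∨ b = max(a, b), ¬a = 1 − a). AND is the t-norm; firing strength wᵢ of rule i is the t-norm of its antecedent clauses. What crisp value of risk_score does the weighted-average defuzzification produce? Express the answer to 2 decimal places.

R1 (z=-7.0): unstable=0.93, ¬good=1−0.14=0.86, low=0.88; AND[min(a, b)] → w = 0.86
R2 (z=39.8): unstable=0.93, ¬good=1−0.14=0.86; AND[min(a, b)] → w = 0.86
R3 (z=-5.0): steady=0.68, good=0.14, ¬moderate=1−0.23=0.77; AND[min(a, b)] → w = 0.14
R4 (z=3.0): low=0.88, unstable=0.93, good=0.14; AND[min(a, b)] → w = 0.14
Weighted average = (0.86·-7.0 + 0.86·39.8 + 0.14·-5.0 + 0.14·3.0) / (0.86 + 0.86 + 0.14 + 0.14)
  = 27.9280 / 2.0000 = 13.96

13.96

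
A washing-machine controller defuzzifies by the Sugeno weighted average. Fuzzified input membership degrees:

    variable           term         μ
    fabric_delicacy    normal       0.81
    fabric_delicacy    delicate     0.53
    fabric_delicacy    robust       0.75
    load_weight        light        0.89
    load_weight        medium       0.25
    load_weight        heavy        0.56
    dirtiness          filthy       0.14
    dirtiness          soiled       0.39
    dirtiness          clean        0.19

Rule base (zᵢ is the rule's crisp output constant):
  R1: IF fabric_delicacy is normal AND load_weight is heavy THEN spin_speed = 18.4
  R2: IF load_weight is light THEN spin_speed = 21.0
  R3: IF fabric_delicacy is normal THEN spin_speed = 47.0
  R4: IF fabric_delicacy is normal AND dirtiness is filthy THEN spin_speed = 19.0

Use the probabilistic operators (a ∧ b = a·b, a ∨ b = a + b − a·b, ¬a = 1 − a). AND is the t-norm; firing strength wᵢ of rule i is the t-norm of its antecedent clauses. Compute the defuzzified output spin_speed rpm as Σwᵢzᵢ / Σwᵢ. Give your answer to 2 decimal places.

29.67

R1 (z=18.4): normal=0.81, heavy=0.56; AND[a·b] → w = 0.4536
R2 (z=21.0): light=0.89 → w = 0.8900
R3 (z=47.0): normal=0.81 → w = 0.8100
R4 (z=19.0): normal=0.81, filthy=0.14; AND[a·b] → w = 0.1134
Weighted average = (0.4536·18.4 + 0.8900·21.0 + 0.8100·47.0 + 0.1134·19.0) / (0.4536 + 0.8900 + 0.8100 + 0.1134)
  = 67.2608 / 2.2670 = 29.67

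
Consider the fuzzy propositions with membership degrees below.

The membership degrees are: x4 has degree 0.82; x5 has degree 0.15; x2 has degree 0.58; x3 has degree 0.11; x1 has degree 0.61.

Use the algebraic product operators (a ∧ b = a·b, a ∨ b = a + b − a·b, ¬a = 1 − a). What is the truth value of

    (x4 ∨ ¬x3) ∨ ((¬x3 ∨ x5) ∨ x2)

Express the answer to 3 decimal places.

0.999

¬x3 = 1 − 0.1100 = 0.8900
x4 ∨ ¬x3 = a + b − a·b on (0.8200, 0.8900) = 0.9802
¬x3 = 1 − 0.1100 = 0.8900
¬x3 ∨ x5 = a + b − a·b on (0.8900, 0.1500) = 0.9065
(¬x3 ∨ x5) ∨ x2 = a + b − a·b on (0.9065, 0.5800) = 0.9607
(x4 ∨ ¬x3) ∨ ((¬x3 ∨ x5) ∨ x2) = a + b − a·b on (0.9802, 0.9607) = 0.9992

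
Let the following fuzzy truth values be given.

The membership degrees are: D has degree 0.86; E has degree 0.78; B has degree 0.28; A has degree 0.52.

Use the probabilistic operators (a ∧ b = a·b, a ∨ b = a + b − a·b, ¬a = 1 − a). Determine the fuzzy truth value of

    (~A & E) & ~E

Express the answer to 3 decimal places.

~A = 1 − 0.5200 = 0.4800
~A & E = a·b on (0.4800, 0.7800) = 0.3744
~E = 1 − 0.7800 = 0.2200
(~A & E) & ~E = a·b on (0.3744, 0.2200) = 0.0824

0.082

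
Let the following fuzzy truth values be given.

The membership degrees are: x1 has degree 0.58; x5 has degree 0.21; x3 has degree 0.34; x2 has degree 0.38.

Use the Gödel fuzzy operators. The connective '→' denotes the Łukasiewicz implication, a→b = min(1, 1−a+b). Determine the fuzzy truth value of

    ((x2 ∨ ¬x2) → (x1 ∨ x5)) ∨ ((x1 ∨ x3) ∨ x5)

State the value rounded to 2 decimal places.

0.96

¬x2 = 1 − 0.38 = 0.62
x2 ∨ ¬x2 = max(a, b) on (0.38, 0.62) = 0.62
x1 ∨ x5 = max(a, b) on (0.58, 0.21) = 0.58
(x2 ∨ ¬x2) → (x1 ∨ x5)  [Łukasiewicz: min(1, 1−a+b)] with a=0.62, b=0.58 → 0.96
x1 ∨ x3 = max(a, b) on (0.58, 0.34) = 0.58
(x1 ∨ x3) ∨ x5 = max(a, b) on (0.58, 0.21) = 0.58
((x2 ∨ ¬x2) → (x1 ∨ x5)) ∨ ((x1 ∨ x3) ∨ x5) = max(a, b) on (0.96, 0.58) = 0.96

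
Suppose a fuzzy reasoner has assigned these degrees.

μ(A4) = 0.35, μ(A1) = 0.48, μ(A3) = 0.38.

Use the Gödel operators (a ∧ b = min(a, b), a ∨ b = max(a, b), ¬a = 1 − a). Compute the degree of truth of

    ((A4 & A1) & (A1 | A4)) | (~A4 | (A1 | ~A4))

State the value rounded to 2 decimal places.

A4 & A1 = min(a, b) on (0.35, 0.48) = 0.35
A1 | A4 = max(a, b) on (0.48, 0.35) = 0.48
(A4 & A1) & (A1 | A4) = min(a, b) on (0.35, 0.48) = 0.35
~A4 = 1 − 0.35 = 0.65
~A4 = 1 − 0.35 = 0.65
A1 | ~A4 = max(a, b) on (0.48, 0.65) = 0.65
~A4 | (A1 | ~A4) = max(a, b) on (0.65, 0.65) = 0.65
((A4 & A1) & (A1 | A4)) | (~A4 | (A1 | ~A4)) = max(a, b) on (0.35, 0.65) = 0.65

0.65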